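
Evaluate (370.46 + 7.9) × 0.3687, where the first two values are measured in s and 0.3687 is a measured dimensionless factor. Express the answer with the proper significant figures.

139.5 s

370.46 s + 7.9 s = 378.36 s; the sum is limited to 1 decimal place (4 s.f.).
Carrying full precision, 378.36 × 0.3687 = 139.501332 s; 0.3687 has 4 s.f., so the result keeps min(4, 4) = 4 s.f.
Rounded to 4 significant figures: 139.5 s.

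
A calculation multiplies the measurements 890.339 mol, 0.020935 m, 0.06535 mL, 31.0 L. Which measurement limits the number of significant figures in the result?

890.339 mol → 6 s.f.; 0.020935 m → 5 s.f.; 0.06535 mL → 4 s.f.; 31.0 L → 3 s.f.
The fewest is 3 significant figures, from 31.0 L.

31.0 L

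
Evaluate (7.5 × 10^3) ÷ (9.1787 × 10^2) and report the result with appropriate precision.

(7.5 × 10^3) ÷ (9.1787 × 10^2) = 8.17109176681…
Multiplication/division keeps the fewest significant figures: 7.5 × 10^3 → 2 s.f., 9.1787 × 10^2 → 5 s.f.; limit is 2.
Rounded to 2 significant figures: 8.2.

8.2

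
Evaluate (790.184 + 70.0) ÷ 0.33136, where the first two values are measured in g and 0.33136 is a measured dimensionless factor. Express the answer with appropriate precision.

790.184 g + 70.0 g = 860.184 g; the sum is limited to 1 decimal place (4 s.f.).
Carrying full precision, 860.184 ÷ 0.33136 = 2595.91984549… g; 0.33136 has 5 s.f., so the result keeps min(4, 5) = 4 s.f.
Rounded to 4 significant figures: 2596 g.

2596 g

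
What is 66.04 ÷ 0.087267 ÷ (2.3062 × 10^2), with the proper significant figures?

3.281

66.04 ÷ 0.087267 ÷ (2.3062 × 10^2) = 3.28140662378…
Multiplication/division keeps the fewest significant figures: 66.04 → 4 s.f., 0.087267 → 5 s.f., 2.3062 × 10^2 → 5 s.f.; limit is 4.
Rounded to 4 significant figures: 3.281.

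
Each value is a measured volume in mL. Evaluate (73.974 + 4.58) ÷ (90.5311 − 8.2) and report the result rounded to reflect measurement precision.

73.974 + 4.58 = 78.554, limited to 2 d.p. → 4 s.f.; 90.5311 − 8.2 = 82.3311, limited to 1 d.p. → 3 s.f.
Carrying full precision, 78.554 ÷ 82.3311 = 0.954123047062…; keep min(4, 3) = 3 s.f.
Rounded to 3 significant figures: 0.954.

0.954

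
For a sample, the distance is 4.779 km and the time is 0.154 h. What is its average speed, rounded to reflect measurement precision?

31.0 km/h

average speed = 4.779 km ÷ 0.154 h = 31.0324675325… km/h.
4.779 has 4 significant figures; 0.154 has 3.
Division/multiplication keeps the fewest: 3 significant figures.
Rounded: 31.0 km/h.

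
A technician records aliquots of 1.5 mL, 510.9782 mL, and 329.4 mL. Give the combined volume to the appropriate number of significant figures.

841.9 mL

1.5 mL + 510.9782 mL + 329.4 mL = 841.8782 mL.
Addition/subtraction keeps the fewest decimal places: 1.5 → 1 decimal place, 510.9782 → 4 decimal places, 329.4 → 1 decimal place; limit is 1.
Rounded to 1 decimal place: 841.9 mL.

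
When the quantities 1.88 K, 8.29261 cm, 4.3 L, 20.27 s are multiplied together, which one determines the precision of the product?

4.3 L

1.88 K → 3 s.f.; 8.29261 cm → 6 s.f.; 4.3 L → 2 s.f.; 20.27 s → 4 s.f.
The fewest is 2 significant figures, from 4.3 L.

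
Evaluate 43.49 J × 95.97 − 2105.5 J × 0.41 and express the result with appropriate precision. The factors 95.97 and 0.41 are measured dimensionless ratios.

3.31 × 10^3 J

43.49 × 95.97 = 4173.7353 → 4174 J (4 s.f., last digit at the 10^0 place).
2105.5 × 0.41 = 863.255 → 8.6 × 10^2 J (2 s.f., last digit at the 10^1 place).
Difference: 3310.4803 J; keep the coarser place, 10^1.
Result: 3.31 × 10^3 J.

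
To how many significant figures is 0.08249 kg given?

0.08249: leading zeros are not significant.

4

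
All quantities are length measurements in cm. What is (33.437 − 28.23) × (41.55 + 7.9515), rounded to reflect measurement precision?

33.437 − 28.23 = 5.207, limited to 2 d.p. → 3 s.f.; 41.55 + 7.9515 = 49.5015, limited to 2 d.p. → 4 s.f.
Carrying full precision, 5.207 × 49.5015 = 257.7543105; keep min(3, 4) = 3 s.f.
Rounded to 3 significant figures: 258 cm².

258 cm²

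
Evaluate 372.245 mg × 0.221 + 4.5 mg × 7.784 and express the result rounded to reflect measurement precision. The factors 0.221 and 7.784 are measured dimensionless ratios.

372.245 × 0.221 = 82.266145 → 82.3 mg (3 s.f., last digit at the 10^-1 place).
4.5 × 7.784 = 35.028 → 35 mg (2 s.f., last digit at the 10^0 place).
Sum: 117.294145 mg; keep the coarser place, 10^0.
Result: 117 mg.

117 mg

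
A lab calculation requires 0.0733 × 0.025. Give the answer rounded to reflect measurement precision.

0.0733 × 0.025 = 0.0018325
Multiplication/division keeps the fewest significant figures: 0.0733 → 3 s.f., 0.025 → 2 s.f.; limit is 2.
Rounded to 2 significant figures: 1.8 × 10^-3.

1.8 × 10^-3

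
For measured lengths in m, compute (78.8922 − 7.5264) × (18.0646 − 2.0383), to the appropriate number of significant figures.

1143.73 m²

78.8922 − 7.5264 = 71.3658, limited to 4 d.p. → 6 s.f.; 18.0646 − 2.0383 = 16.0263, limited to 4 d.p. → 6 s.f.
Carrying full precision, 71.3658 × 16.0263 = 1143.72972054; keep min(6, 6) = 6 s.f.
Rounded to 6 significant figures: 1143.73 m².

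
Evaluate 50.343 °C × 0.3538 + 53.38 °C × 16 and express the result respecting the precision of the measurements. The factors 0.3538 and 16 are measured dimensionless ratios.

8.7 × 10^2 °C

50.343 × 0.3538 = 17.8113534 → 17.81 °C (4 s.f., last digit at the 10^-2 place).
53.38 × 16 = 854.08 → 8.5 × 10^2 °C (2 s.f., last digit at the 10^1 place).
Sum: 871.8913534 °C; keep the coarser place, 10^1.
Result: 8.7 × 10^2 °C.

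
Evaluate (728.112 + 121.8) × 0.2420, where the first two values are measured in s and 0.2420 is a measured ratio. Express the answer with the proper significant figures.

205.7 s

728.112 s + 121.8 s = 849.912 s; the sum is limited to 1 decimal place (4 s.f.).
Carrying full precision, 849.912 × 0.2420 = 205.678704 s; 0.2420 has 4 s.f., so the result keeps min(4, 4) = 4 s.f.
Rounded to 4 significant figures: 205.7 s.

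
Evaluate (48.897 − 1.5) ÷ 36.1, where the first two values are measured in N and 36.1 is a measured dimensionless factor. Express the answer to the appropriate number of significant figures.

48.897 N − 1.5 N = 47.397 N; the difference is limited to 1 decimal place (3 s.f.).
Carrying full precision, 47.397 ÷ 36.1 = 1.31293628809… N; 36.1 has 3 s.f., so the result keeps min(3, 3) = 3 s.f.
Rounded to 3 significant figures: 1.31 N.

1.31 N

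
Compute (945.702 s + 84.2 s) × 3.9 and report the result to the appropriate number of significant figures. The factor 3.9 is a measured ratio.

4.0 × 10³ s

945.702 s + 84.2 s = 1029.902 s; the sum is limited to 1 decimal place (5 s.f.).
Carrying full precision, 1029.902 × 3.9 = 4016.6178 s; 3.9 has 2 s.f., so the result keeps min(5, 2) = 2 s.f.
Rounded to 2 significant figures: 4.0 × 10³ s.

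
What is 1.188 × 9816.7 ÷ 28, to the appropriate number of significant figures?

1.188 × 9816.7 ÷ 28 = 416.508557143…
Multiplication/division keeps the fewest significant figures: 1.188 → 4 s.f., 9816.7 → 5 s.f., 28 → 2 s.f.; limit is 2.
Rounded to 2 significant figures: 4.2 × 10^2.

4.2 × 10^2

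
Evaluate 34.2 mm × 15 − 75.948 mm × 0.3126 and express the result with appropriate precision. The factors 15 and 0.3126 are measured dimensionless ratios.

34.2 × 15 = 513 → 5.1 × 10^2 mm (2 s.f., last digit at the 10^1 place).
75.948 × 0.3126 = 23.7413448 → 23.74 mm (4 s.f., last digit at the 10^-2 place).
Difference: 489.2586552 mm; keep the coarser place, 10^1.
Result: 4.9 × 10^2 mm.

4.9 × 10^2 mm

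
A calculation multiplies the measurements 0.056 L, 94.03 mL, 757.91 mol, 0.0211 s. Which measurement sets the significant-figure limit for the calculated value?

0.056 L → 2 s.f.; 94.03 mL → 4 s.f.; 757.91 mol → 5 s.f.; 0.0211 s → 3 s.f.
The fewest is 2 significant figures, from 0.056 L.

0.056 L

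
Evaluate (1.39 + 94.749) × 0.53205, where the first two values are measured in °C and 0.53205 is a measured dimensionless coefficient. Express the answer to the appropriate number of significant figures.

1.39 °C + 94.749 °C = 96.139 °C; the sum is limited to 2 decimal places (4 s.f.).
Carrying full precision, 96.139 × 0.53205 = 51.15075495 °C; 0.53205 has 5 s.f., so the result keeps min(4, 5) = 4 s.f.
Rounded to 4 significant figures: 51.15 °C.

51.15 °C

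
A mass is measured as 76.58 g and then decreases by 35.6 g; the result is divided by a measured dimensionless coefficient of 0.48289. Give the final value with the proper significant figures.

76.58 g − 35.6 g = 40.98 g; the difference is limited to 1 decimal place (3 s.f.).
Carrying full precision, 40.98 ÷ 0.48289 = 84.8640477127… g; 0.48289 has 5 s.f., so the result keeps min(3, 5) = 3 s.f.
Rounded to 3 significant figures: 84.9 g.

84.9 g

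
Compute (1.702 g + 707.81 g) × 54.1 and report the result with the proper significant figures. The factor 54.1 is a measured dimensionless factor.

3.84 × 10^4 g

1.702 g + 707.81 g = 709.512 g; the sum is limited to 2 decimal places (5 s.f.).
Carrying full precision, 709.512 × 54.1 = 38384.5992 g; 54.1 has 3 s.f., so the result keeps min(5, 3) = 3 s.f.
Rounded to 3 significant figures: 3.84 × 10^4 g.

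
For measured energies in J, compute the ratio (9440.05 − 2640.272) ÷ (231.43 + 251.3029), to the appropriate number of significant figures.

14.086

9440.05 − 2640.272 = 6799.778, limited to 2 d.p. → 6 s.f.; 231.43 + 251.3029 = 482.7329, limited to 2 d.p. → 5 s.f.
Carrying full precision, 6799.778 ÷ 482.7329 = 14.0860049108…; keep min(6, 5) = 5 s.f.
Rounded to 5 significant figures: 14.086.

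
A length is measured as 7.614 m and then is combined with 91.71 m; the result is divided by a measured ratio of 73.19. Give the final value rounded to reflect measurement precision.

1.357 m

7.614 m + 91.71 m = 99.324 m; the sum is limited to 2 decimal places (4 s.f.).
Carrying full precision, 99.324 ÷ 73.19 = 1.35707063807… m; 73.19 has 4 s.f., so the result keeps min(4, 4) = 4 s.f.
Rounded to 4 significant figures: 1.357 m.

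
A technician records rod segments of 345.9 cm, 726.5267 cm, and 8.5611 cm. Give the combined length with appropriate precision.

345.9 cm + 726.5267 cm + 8.5611 cm = 1080.9878 cm.
Addition/subtraction keeps the fewest decimal places: 345.9 → 1 decimal place, 726.5267 → 4 decimal places, 8.5611 → 4 decimal places; limit is 1.
Rounded to 1 decimal place: 1081.0 cm.

1081.0 cm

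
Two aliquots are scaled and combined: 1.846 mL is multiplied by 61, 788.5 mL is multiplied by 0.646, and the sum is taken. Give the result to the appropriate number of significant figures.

1.846 × 61 = 112.606 → 1.1 × 10^2 mL (2 s.f., last digit at the 10^1 place).
788.5 × 0.646 = 509.371 → 509 mL (3 s.f., last digit at the 10^0 place).
Sum: 621.977 mL; keep the coarser place, 10^1.
Result: 6.2 × 10^2 mL.

6.2 × 10^2 mL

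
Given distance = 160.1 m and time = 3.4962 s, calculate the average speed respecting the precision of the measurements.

45.79 m/s

average speed = 160.1 m ÷ 3.4962 s = 45.7925747955… m/s.
160.1 has 4 significant figures; 3.4962 has 5.
Division/multiplication keeps the fewest: 4 significant figures.
Rounded: 45.79 m/s.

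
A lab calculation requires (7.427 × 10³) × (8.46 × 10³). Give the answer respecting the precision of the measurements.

6.28 × 10⁷

(7.427 × 10³) × (8.46 × 10³) = 62832420
Multiplication/division keeps the fewest significant figures: 7.427 × 10³ → 4 s.f., 8.46 × 10³ → 3 s.f.; limit is 3.
Rounded to 3 significant figures: 6.28 × 10⁷.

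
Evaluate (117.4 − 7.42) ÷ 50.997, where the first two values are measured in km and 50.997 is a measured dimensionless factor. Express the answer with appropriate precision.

2.157 km

117.4 km − 7.42 km = 109.98 km; the difference is limited to 1 decimal place (4 s.f.).
Carrying full precision, 109.98 ÷ 50.997 = 2.15659744691… km; 50.997 has 5 s.f., so the result keeps min(4, 5) = 4 s.f.
Rounded to 4 significant figures: 2.157 km.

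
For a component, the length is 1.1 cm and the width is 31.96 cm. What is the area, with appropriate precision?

area = 1.1 cm × 31.96 cm = 35.156 cm².
1.1 has 2 significant figures; 31.96 has 4.
Division/multiplication keeps the fewest: 2 significant figures.
Rounded: 35 cm².

35 cm²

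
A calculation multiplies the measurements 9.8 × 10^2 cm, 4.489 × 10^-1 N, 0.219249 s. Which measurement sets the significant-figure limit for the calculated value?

9.8 × 10^2 cm

9.8 × 10^2 cm → 2 s.f.; 4.489 × 10^-1 N → 4 s.f.; 0.219249 s → 6 s.f.
The fewest is 2 significant figures, from 9.8 × 10^2 cm.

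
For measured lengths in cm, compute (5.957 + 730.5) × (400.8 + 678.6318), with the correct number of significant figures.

7.950 × 10⁵ cm²

5.957 + 730.5 = 736.457, limited to 1 d.p. → 4 s.f.; 400.8 + 678.6318 = 1079.4318, limited to 1 d.p. → 5 s.f.
Carrying full precision, 736.457 × 1079.4318 = 794955.105133…; keep min(4, 5) = 4 s.f.
Rounded to 4 significant figures: 7.950 × 10⁵ cm².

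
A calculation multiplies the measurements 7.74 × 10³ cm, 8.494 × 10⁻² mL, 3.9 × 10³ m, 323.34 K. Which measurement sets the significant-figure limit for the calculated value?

7.74 × 10³ cm → 3 s.f.; 8.494 × 10⁻² mL → 4 s.f.; 3.9 × 10³ m → 2 s.f.; 323.34 K → 5 s.f.
The fewest is 2 significant figures, from 3.9 × 10³ m.

3.9 × 10³ m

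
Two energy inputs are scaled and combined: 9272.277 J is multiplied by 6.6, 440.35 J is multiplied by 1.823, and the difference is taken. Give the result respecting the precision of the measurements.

9272.277 × 6.6 = 61197.0282 → 6.1 × 10⁴ J (2 s.f., last digit at the 10^3 place).
440.35 × 1.823 = 802.75805 → 802.8 J (4 s.f., last digit at the 10^-1 place).
Difference: 60394.27015 J; keep the coarser place, 10^3.
Result: 6.0 × 10⁴ J.

6.0 × 10⁴ J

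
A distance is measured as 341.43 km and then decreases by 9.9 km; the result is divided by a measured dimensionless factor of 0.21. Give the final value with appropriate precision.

341.43 km − 9.9 km = 331.53 km; the difference is limited to 1 decimal place (4 s.f.).
Carrying full precision, 331.53 ÷ 0.21 = 1578.71428571… km; 0.21 has 2 s.f., so the result keeps min(4, 2) = 2 s.f.
Rounded to 2 significant figures: 1.6 × 10³ km.

1.6 × 10³ km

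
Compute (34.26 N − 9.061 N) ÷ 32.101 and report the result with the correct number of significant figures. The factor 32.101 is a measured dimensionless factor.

0.7850 N

34.26 N − 9.061 N = 25.199 N; the difference is limited to 2 decimal places (4 s.f.).
Carrying full precision, 25.199 ÷ 32.101 = 0.784991121772… N; 32.101 has 5 s.f., so the result keeps min(4, 5) = 4 s.f.
Rounded to 4 significant figures: 0.7850 N.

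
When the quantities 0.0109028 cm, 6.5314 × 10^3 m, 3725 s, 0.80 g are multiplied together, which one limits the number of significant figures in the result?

0.0109028 cm → 6 s.f.; 6.5314 × 10^3 m → 5 s.f.; 3725 s → 4 s.f.; 0.80 g → 2 s.f.
The fewest is 2 significant figures, from 0.80 g.

0.80 g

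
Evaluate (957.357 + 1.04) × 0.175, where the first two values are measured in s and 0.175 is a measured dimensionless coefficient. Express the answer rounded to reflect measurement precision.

957.357 s + 1.04 s = 958.397 s; the sum is limited to 2 decimal places (5 s.f.).
Carrying full precision, 958.397 × 0.175 = 167.719475 s; 0.175 has 3 s.f., so the result keeps min(5, 3) = 3 s.f.
Rounded to 3 significant figures: 168 s.

168 s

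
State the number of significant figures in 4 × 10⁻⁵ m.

1

4 × 10⁻⁵: in scientific notation every digit of the coefficient is significant.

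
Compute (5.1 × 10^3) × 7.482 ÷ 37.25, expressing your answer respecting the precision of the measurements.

1.0 × 10^3

(5.1 × 10^3) × 7.482 ÷ 37.25 = 1024.38120805…
Multiplication/division keeps the fewest significant figures: 5.1 × 10^3 → 2 s.f., 7.482 → 4 s.f., 37.25 → 4 s.f.; limit is 2.
Rounded to 2 significant figures: 1.0 × 10^3.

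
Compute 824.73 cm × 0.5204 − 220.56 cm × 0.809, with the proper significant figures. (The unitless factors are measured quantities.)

251 cm

824.73 × 0.5204 = 429.189492 → 429.2 cm (4 s.f., last digit at the 10^-1 place).
220.56 × 0.809 = 178.43304 → 178 cm (3 s.f., last digit at the 10^0 place).
Difference: 250.756452 cm; keep the coarser place, 10^0.
Result: 251 cm.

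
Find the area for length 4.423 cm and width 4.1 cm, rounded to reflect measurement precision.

area = 4.423 cm × 4.1 cm = 18.1343 cm².
4.423 has 4 significant figures; 4.1 has 2.
Division/multiplication keeps the fewest: 2 significant figures.
Rounded: 18 cm².

18 cm²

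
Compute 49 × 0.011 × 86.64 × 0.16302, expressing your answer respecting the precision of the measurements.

49 × 0.011 × 86.64 × 0.16302 = 7.6128644592
Multiplication/division keeps the fewest significant figures: 49 → 2 s.f., 0.011 → 2 s.f., 86.64 → 4 s.f., 0.16302 → 5 s.f.; limit is 2.
Rounded to 2 significant figures: 7.6.

7.6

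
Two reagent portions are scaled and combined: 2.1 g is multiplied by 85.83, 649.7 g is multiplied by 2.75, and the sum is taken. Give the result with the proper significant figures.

1.97 × 10³ g

2.1 × 85.83 = 180.243 → 1.8 × 10² g (2 s.f., last digit at the 10^1 place).
649.7 × 2.75 = 1786.675 → 1.79 × 10³ g (3 s.f., last digit at the 10^1 place).
Sum: 1966.918 g; keep the coarser place, 10^1.
Result: 1.97 × 10³ g.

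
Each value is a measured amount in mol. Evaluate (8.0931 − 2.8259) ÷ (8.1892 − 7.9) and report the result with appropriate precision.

2 × 10^1

8.0931 − 2.8259 = 5.2672, limited to 4 d.p. → 5 s.f.; 8.1892 − 7.9 = 0.2892, limited to 1 d.p. → 1 s.f.
Carrying full precision, 5.2672 ÷ 0.2892 = 18.2130013831…; keep min(5, 1) = 1 s.f.
Rounded to 1 significant figure: 2 × 10^1.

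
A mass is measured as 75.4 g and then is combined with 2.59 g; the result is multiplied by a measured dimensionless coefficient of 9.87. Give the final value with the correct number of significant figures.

770. g

75.4 g + 2.59 g = 77.99 g; the sum is limited to 1 decimal place (3 s.f.).
Carrying full precision, 77.99 × 9.87 = 769.7613 g; 9.87 has 3 s.f., so the result keeps min(3, 3) = 3 s.f.
Rounded to 3 significant figures: 770. g.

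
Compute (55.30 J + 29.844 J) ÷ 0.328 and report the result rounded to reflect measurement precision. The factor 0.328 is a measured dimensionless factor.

55.30 J + 29.844 J = 85.144 J; the sum is limited to 2 decimal places (4 s.f.).
Carrying full precision, 85.144 ÷ 0.328 = 259.585365854… J; 0.328 has 3 s.f., so the result keeps min(4, 3) = 3 s.f.
Rounded to 3 significant figures: 2.60 × 10² J.

2.60 × 10² J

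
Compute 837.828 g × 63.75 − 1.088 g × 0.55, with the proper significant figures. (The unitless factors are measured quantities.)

837.828 × 63.75 = 53411.535 → 5.341 × 10^4 g (4 s.f., last digit at the 10^1 place).
1.088 × 0.55 = 0.5984 → 6.0 × 10^-1 g (2 s.f., last digit at the 10^-2 place).
Difference: 53410.9366 g; keep the coarser place, 10^1.
Result: 5.341 × 10^4 g.

5.341 × 10^4 g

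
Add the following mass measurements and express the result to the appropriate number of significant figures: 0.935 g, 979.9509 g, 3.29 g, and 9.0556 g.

993.23 g

0.935 g + 979.9509 g + 3.29 g + 9.0556 g = 993.2315 g.
Addition/subtraction keeps the fewest decimal places: 0.935 → 3 decimal places, 979.9509 → 4 decimal places, 3.29 → 2 decimal places, 9.0556 → 4 decimal places; limit is 2.
Rounded to 2 decimal places: 993.23 g.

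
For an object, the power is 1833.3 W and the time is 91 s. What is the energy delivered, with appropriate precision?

1.7 × 10^5 J

energy delivered = 1833.3 W × 91 s = 166830.3 J.
1833.3 has 5 significant figures; 91 has 2.
Division/multiplication keeps the fewest: 2 significant figures.
Rounded: 1.7 × 10^5 J.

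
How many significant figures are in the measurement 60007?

5

60007: zeros between nonzero digits are significant.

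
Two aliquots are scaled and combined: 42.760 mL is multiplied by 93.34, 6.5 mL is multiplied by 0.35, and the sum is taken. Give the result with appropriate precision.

42.760 × 93.34 = 3991.2184 → 3991 mL (4 s.f., last digit at the 10^0 place).
6.5 × 0.35 = 2.275 → 2.3 mL (2 s.f., last digit at the 10^-1 place).
Sum: 3993.4934 mL; keep the coarser place, 10^0.
Result: 3.993 × 10^3 mL.

3.993 × 10^3 mL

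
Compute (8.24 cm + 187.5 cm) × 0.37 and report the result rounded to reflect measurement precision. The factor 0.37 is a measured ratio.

72 cm

8.24 cm + 187.5 cm = 195.74 cm; the sum is limited to 1 decimal place (4 s.f.).
Carrying full precision, 195.74 × 0.37 = 72.4238 cm; 0.37 has 2 s.f., so the result keeps min(4, 2) = 2 s.f.
Rounded to 2 significant figures: 72 cm.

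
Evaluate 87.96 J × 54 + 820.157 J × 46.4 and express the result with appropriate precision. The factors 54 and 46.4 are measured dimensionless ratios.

4.28 × 10⁴ J

87.96 × 54 = 4749.84 → 4.7 × 10³ J (2 s.f., last digit at the 10^2 place).
820.157 × 46.4 = 38055.2848 → 3.81 × 10⁴ J (3 s.f., last digit at the 10^2 place).
Sum: 42805.1248 J; keep the coarser place, 10^2.
Result: 4.28 × 10⁴ J.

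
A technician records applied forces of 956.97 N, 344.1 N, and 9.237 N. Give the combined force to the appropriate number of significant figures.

1310.3 N

956.97 N + 344.1 N + 9.237 N = 1310.307 N.
Addition/subtraction keeps the fewest decimal places: 956.97 → 2 decimal places, 344.1 → 1 decimal place, 9.237 → 3 decimal places; limit is 1.
Rounded to 1 decimal place: 1310.3 N.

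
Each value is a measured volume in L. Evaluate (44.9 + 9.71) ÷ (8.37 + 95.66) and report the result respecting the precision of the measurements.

44.9 + 9.71 = 54.61, limited to 1 d.p. → 3 s.f.; 8.37 + 95.66 = 104.03, limited to 2 d.p. → 5 s.f.
Carrying full precision, 54.61 ÷ 104.03 = 0.524944727482…; keep min(3, 5) = 3 s.f.
Rounded to 3 significant figures: 5.25 × 10⁻¹.

5.25 × 10⁻¹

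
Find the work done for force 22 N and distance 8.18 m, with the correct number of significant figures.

1.8 × 10^2 J

work done = 22 N × 8.18 m = 179.96 J.
22 has 2 significant figures; 8.18 has 3.
Division/multiplication keeps the fewest: 2 significant figures.
Rounded: 1.8 × 10^2 J.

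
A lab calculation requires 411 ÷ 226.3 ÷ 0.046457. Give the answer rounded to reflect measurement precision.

411 ÷ 226.3 ÷ 0.046457 = 39.0936397397…
Multiplication/division keeps the fewest significant figures: 411 → 3 s.f., 226.3 → 4 s.f., 0.046457 → 5 s.f.; limit is 3.
Rounded to 3 significant figures: 39.1.

39.1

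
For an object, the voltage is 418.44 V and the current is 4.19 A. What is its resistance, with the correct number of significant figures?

99.9 Ω

resistance = 418.44 V ÷ 4.19 A = 99.8663484487… Ω.
418.44 has 5 significant figures; 4.19 has 3.
Division/multiplication keeps the fewest: 3 significant figures.
Rounded: 99.9 Ω.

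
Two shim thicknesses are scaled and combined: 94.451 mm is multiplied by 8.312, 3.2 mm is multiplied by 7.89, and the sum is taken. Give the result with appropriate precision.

810. mm

94.451 × 8.312 = 785.076712 → 785.1 mm (4 s.f., last digit at the 10^-1 place).
3.2 × 7.89 = 25.248 → 25 mm (2 s.f., last digit at the 10^0 place).
Sum: 810.324712 mm; keep the coarser place, 10^0.
Result: 810. mm.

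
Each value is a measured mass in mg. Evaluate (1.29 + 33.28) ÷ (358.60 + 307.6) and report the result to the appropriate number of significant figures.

0.05189

1.29 + 33.28 = 34.57, limited to 2 d.p. → 4 s.f.; 358.60 + 307.6 = 666.20, limited to 1 d.p. → 4 s.f.
Carrying full precision, 34.57 ÷ 666.20 = 0.0518913239267…; keep min(4, 4) = 4 s.f.
Rounded to 4 significant figures: 0.05189.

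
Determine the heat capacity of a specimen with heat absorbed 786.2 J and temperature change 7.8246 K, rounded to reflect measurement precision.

100.5 J/K

heat capacity = 786.2 J ÷ 7.8246 K = 100.477979705… J/K.
786.2 has 4 significant figures; 7.8246 has 5.
Division/multiplication keeps the fewest: 4 significant figures.
Rounded: 100.5 J/K.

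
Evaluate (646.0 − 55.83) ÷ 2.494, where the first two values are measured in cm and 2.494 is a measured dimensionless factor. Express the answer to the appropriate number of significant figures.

236.6 cm

646.0 cm − 55.83 cm = 590.17 cm; the difference is limited to 1 decimal place (4 s.f.).
Carrying full precision, 590.17 ÷ 2.494 = 236.635926223… cm; 2.494 has 4 s.f., so the result keeps min(4, 4) = 4 s.f.
Rounded to 4 significant figures: 236.6 cm.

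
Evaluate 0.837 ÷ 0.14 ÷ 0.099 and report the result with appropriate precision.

60.

0.837 ÷ 0.14 ÷ 0.099 = 60.3896103896…
Multiplication/division keeps the fewest significant figures: 0.837 → 3 s.f., 0.14 → 2 s.f., 0.099 → 2 s.f.; limit is 2.
Rounded to 2 significant figures: 60.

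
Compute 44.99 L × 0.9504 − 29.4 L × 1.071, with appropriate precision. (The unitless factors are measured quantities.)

11.3 L

44.99 × 0.9504 = 42.758496 → 42.76 L (4 s.f., last digit at the 10^-2 place).
29.4 × 1.071 = 31.4874 → 31.5 L (3 s.f., last digit at the 10^-1 place).
Difference: 11.271096 L; keep the coarser place, 10^-1.
Result: 11.3 L.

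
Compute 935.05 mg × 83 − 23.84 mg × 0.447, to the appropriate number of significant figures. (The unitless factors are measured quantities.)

935.05 × 83 = 77609.15 → 7.8 × 10⁴ mg (2 s.f., last digit at the 10^3 place).
23.84 × 0.447 = 10.65648 → 10.7 mg (3 s.f., last digit at the 10^-1 place).
Difference: 77598.49352 mg; keep the coarser place, 10^3.
Result: 7.8 × 10⁴ mg.

7.8 × 10⁴ mg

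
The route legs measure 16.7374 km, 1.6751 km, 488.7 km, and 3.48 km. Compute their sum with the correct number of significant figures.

16.7374 km + 1.6751 km + 488.7 km + 3.48 km = 510.5925 km.
Addition/subtraction keeps the fewest decimal places: 16.7374 → 4 decimal places, 1.6751 → 4 decimal places, 488.7 → 1 decimal place, 3.48 → 2 decimal places; limit is 1.
Rounded to 1 decimal place: 510.6 km.

510.6 km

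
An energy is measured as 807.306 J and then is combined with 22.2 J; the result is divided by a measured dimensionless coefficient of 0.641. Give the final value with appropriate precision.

807.306 J + 22.2 J = 829.506 J; the sum is limited to 1 decimal place (4 s.f.).
Carrying full precision, 829.506 ÷ 0.641 = 1294.08112324… J; 0.641 has 3 s.f., so the result keeps min(4, 3) = 3 s.f.
Rounded to 3 significant figures: 1.29 × 10³ J.

1.29 × 10³ J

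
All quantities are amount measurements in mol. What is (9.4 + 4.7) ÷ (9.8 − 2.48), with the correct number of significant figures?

9.4 + 4.7 = 14.1, limited to 1 d.p. → 3 s.f.; 9.8 − 2.48 = 7.32, limited to 1 d.p. → 2 s.f.
Carrying full precision, 14.1 ÷ 7.32 = 1.9262295082…; keep min(3, 2) = 2 s.f.
Rounded to 2 significant figures: 1.9.

1.9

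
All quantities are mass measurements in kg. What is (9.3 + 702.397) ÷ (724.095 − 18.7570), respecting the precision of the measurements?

1.009

9.3 + 702.397 = 711.697, limited to 1 d.p. → 4 s.f.; 724.095 − 18.7570 = 705.3380, limited to 3 d.p. → 6 s.f.
Carrying full precision, 711.697 ÷ 705.3380 = 1.00901553581…; keep min(4, 6) = 4 s.f.
Rounded to 4 significant figures: 1.009.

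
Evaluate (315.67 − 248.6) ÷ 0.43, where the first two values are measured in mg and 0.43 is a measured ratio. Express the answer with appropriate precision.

315.67 mg − 248.6 mg = 67.07 mg; the difference is limited to 1 decimal place (3 s.f.).
Carrying full precision, 67.07 ÷ 0.43 = 155.976744186… mg; 0.43 has 2 s.f., so the result keeps min(3, 2) = 2 s.f.
Rounded to 2 significant figures: 1.6 × 10^2 mg.

1.6 × 10^2 mg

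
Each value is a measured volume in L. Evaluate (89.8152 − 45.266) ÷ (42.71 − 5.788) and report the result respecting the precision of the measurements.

89.8152 − 45.266 = 44.5492, limited to 3 d.p. → 5 s.f.; 42.71 − 5.788 = 36.922, limited to 2 d.p. → 4 s.f.
Carrying full precision, 44.5492 ÷ 36.922 = 1.20657602513…; keep min(5, 4) = 4 s.f.
Rounded to 4 significant figures: 1.207.

1.207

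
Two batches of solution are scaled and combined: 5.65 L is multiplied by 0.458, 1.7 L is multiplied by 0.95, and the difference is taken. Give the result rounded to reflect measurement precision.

5.65 × 0.458 = 2.5877 → 2.59 L (3 s.f., last digit at the 10^-2 place).
1.7 × 0.95 = 1.615 → 1.6 L (2 s.f., last digit at the 10^-1 place).
Difference: 0.9727 L; keep the coarser place, 10^-1.
Result: 1.0 L.

1.0 L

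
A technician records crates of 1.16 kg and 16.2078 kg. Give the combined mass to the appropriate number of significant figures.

1.16 kg + 16.2078 kg = 17.3678 kg.
Addition/subtraction keeps the fewest decimal places: 1.16 → 2 decimal places, 16.2078 → 4 decimal places; limit is 2.
Rounded to 2 decimal places: 17.37 kg.

17.37 kg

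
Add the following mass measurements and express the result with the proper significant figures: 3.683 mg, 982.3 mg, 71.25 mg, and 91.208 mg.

3.683 mg + 982.3 mg + 71.25 mg + 91.208 mg = 1148.441 mg.
Addition/subtraction keeps the fewest decimal places: 3.683 → 3 decimal places, 982.3 → 1 decimal place, 71.25 → 2 decimal places, 91.208 → 3 decimal places; limit is 1.
Rounded to 1 decimal place: 1148.4 mg.

1148.4 mg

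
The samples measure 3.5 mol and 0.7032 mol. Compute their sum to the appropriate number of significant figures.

3.5 mol + 0.7032 mol = 4.2032 mol.
Addition/subtraction keeps the fewest decimal places: 3.5 → 1 decimal place, 0.7032 → 4 decimal places; limit is 1.
Rounded to 1 decimal place: 4.2 mol.

4.2 mol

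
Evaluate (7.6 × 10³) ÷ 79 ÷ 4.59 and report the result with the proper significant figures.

21

(7.6 × 10³) ÷ 79 ÷ 4.59 = 20.9591572213…
Multiplication/division keeps the fewest significant figures: 7.6 × 10³ → 2 s.f., 79 → 2 s.f., 4.59 → 3 s.f.; limit is 2.
Rounded to 2 significant figures: 21.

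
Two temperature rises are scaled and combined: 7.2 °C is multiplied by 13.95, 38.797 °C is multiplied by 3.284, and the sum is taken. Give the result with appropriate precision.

7.2 × 13.95 = 100.44 → 1.0 × 10^2 °C (2 s.f., last digit at the 10^1 place).
38.797 × 3.284 = 127.409348 → 127.4 °C (4 s.f., last digit at the 10^-1 place).
Sum: 227.849348 °C; keep the coarser place, 10^1.
Result: 2.3 × 10^2 °C.

2.3 × 10^2 °C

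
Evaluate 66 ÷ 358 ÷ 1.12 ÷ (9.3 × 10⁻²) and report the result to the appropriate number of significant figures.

66 ÷ 358 ÷ 1.12 ÷ (9.3 × 10⁻²) = 1.76994567876…
Multiplication/division keeps the fewest significant figures: 66 → 2 s.f., 358 → 3 s.f., 1.12 → 3 s.f., 9.3 × 10⁻² → 2 s.f.; limit is 2.
Rounded to 2 significant figures: 1.8.

1.8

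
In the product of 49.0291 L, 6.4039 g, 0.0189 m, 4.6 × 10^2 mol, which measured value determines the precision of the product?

49.0291 L → 6 s.f.; 6.4039 g → 5 s.f.; 0.0189 m → 3 s.f.; 4.6 × 10^2 mol → 2 s.f.
The fewest is 2 significant figures, from 4.6 × 10^2 mol.

4.6 × 10^2 mol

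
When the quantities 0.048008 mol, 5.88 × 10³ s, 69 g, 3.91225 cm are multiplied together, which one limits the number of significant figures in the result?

69 g

0.048008 mol → 5 s.f.; 5.88 × 10³ s → 3 s.f.; 69 g → 2 s.f.; 3.91225 cm → 6 s.f.
The fewest is 2 significant figures, from 69 g.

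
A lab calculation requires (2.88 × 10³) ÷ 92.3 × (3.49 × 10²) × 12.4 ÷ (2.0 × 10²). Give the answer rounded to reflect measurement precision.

(2.88 × 10³) ÷ 92.3 × (3.49 × 10²) × 12.4 ÷ (2.0 × 10²) = 675.161863489…
Multiplication/division keeps the fewest significant figures: 2.88 × 10³ → 3 s.f., 92.3 → 3 s.f., 3.49 × 10² → 3 s.f., 12.4 → 3 s.f., 2.0 × 10² → 2 s.f.; limit is 2.
Rounded to 2 significant figures: 6.8 × 10².

6.8 × 10²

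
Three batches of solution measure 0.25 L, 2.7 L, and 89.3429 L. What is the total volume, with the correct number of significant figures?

0.25 L + 2.7 L + 89.3429 L = 92.2929 L.
Addition/subtraction keeps the fewest decimal places: 0.25 → 2 decimal places, 2.7 → 1 decimal place, 89.3429 → 4 decimal places; limit is 1.
Rounded to 1 decimal place: 92.3 L.

92.3 L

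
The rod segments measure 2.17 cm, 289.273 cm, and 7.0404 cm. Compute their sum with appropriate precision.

298.48 cm

2.17 cm + 289.273 cm + 7.0404 cm = 298.4834 cm.
Addition/subtraction keeps the fewest decimal places: 2.17 → 2 decimal places, 289.273 → 3 decimal places, 7.0404 → 4 decimal places; limit is 2.
Rounded to 2 decimal places: 298.48 cm.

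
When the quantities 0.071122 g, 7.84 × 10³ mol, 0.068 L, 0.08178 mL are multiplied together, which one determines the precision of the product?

0.071122 g → 5 s.f.; 7.84 × 10³ mol → 3 s.f.; 0.068 L → 2 s.f.; 0.08178 mL → 4 s.f.
The fewest is 2 significant figures, from 0.068 L.

0.068 L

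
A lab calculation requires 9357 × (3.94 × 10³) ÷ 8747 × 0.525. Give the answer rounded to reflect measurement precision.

9357 × (3.94 × 10³) ÷ 8747 × 0.525 = 2212.75345833…
Multiplication/division keeps the fewest significant figures: 9357 → 4 s.f., 3.94 × 10³ → 3 s.f., 8747 → 4 s.f., 0.525 → 3 s.f.; limit is 3.
Rounded to 3 significant figures: 2.21 × 10³.

2.21 × 10³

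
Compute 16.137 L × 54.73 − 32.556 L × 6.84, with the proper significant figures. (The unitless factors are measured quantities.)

6.60 × 10^2 L

16.137 × 54.73 = 883.17801 → 883.2 L (4 s.f., last digit at the 10^-1 place).
32.556 × 6.84 = 222.68304 → 223 L (3 s.f., last digit at the 10^0 place).
Difference: 660.49497 L; keep the coarser place, 10^0.
Result: 6.60 × 10^2 L.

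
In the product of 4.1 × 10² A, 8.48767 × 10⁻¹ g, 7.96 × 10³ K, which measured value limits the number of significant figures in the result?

4.1 × 10² A

4.1 × 10² A → 2 s.f.; 8.48767 × 10⁻¹ g → 6 s.f.; 7.96 × 10³ K → 3 s.f.
The fewest is 2 significant figures, from 4.1 × 10² A.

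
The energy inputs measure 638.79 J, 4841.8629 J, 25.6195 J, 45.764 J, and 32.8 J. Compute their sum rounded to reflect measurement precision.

638.79 J + 4841.8629 J + 25.6195 J + 45.764 J + 32.8 J = 5584.8364 J.
Addition/subtraction keeps the fewest decimal places: 638.79 → 2 decimal places, 4841.8629 → 4 decimal places, 25.6195 → 4 decimal places, 45.764 → 3 decimal places, 32.8 → 1 decimal place; limit is 1.
Rounded to 1 decimal place: 5584.8 J.

5584.8 J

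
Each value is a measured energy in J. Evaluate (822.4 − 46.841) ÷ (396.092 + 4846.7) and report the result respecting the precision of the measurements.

1.479 × 10⁻¹

822.4 − 46.841 = 775.559, limited to 1 d.p. → 4 s.f.; 396.092 + 4846.7 = 5242.792, limited to 1 d.p. → 5 s.f.
Carrying full precision, 775.559 ÷ 5242.792 = 0.147928622764…; keep min(4, 5) = 4 s.f.
Rounded to 4 significant figures: 1.479 × 10⁻¹.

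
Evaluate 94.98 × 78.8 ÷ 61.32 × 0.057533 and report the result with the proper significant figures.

7.02

94.98 × 78.8 ÷ 61.32 × 0.057533 = 7.02220101096…
Multiplication/division keeps the fewest significant figures: 94.98 → 4 s.f., 78.8 → 3 s.f., 61.32 → 4 s.f., 0.057533 → 5 s.f.; limit is 3.
Rounded to 3 significant figures: 7.02.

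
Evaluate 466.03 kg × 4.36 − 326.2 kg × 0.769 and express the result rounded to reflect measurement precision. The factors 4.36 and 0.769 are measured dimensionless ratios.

466.03 × 4.36 = 2031.8908 → 2.03 × 10³ kg (3 s.f., last digit at the 10^1 place).
326.2 × 0.769 = 250.8478 → 251 kg (3 s.f., last digit at the 10^0 place).
Difference: 1781.043 kg; keep the coarser place, 10^1.
Result: 1.78 × 10³ kg.

1.78 × 10³ kg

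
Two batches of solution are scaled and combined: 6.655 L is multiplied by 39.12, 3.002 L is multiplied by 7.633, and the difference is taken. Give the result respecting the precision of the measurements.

6.655 × 39.12 = 260.3436 → 260.3 L (4 s.f., last digit at the 10^-1 place).
3.002 × 7.633 = 22.914266 → 22.91 L (4 s.f., last digit at the 10^-2 place).
Difference: 237.429334 L; keep the coarser place, 10^-1.
Result: 237.4 L.

237.4 L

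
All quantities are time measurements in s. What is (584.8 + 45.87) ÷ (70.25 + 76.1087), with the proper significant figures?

584.8 + 45.87 = 630.67, limited to 1 d.p. → 4 s.f.; 70.25 + 76.1087 = 146.3587, limited to 2 d.p. → 5 s.f.
Carrying full precision, 630.67 ÷ 146.3587 = 4.30907079661…; keep min(4, 5) = 4 s.f.
Rounded to 4 significant figures: 4.309.

4.309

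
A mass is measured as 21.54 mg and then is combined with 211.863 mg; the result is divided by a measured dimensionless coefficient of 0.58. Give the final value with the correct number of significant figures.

4.0 × 10^2 mg

21.54 mg + 211.863 mg = 233.403 mg; the sum is limited to 2 decimal places (5 s.f.).
Carrying full precision, 233.403 ÷ 0.58 = 402.418965517… mg; 0.58 has 2 s.f., so the result keeps min(5, 2) = 2 s.f.
Rounded to 2 significant figures: 4.0 × 10^2 mg.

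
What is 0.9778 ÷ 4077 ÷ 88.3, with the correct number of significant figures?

0.9778 ÷ 4077 ÷ 88.3 = 0.00000271611790141…
Multiplication/division keeps the fewest significant figures: 0.9778 → 4 s.f., 4077 → 4 s.f., 88.3 → 3 s.f.; limit is 3.
Rounded to 3 significant figures: 2.72 × 10^-6.

2.72 × 10^-6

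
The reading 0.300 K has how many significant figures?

3

0.300: leading zeros are not significant; trailing zeros after a decimal point are significant.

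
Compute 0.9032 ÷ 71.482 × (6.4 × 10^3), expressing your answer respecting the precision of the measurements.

81

0.9032 ÷ 71.482 × (6.4 × 10^3) = 80.8662320584…
Multiplication/division keeps the fewest significant figures: 0.9032 → 4 s.f., 71.482 → 5 s.f., 6.4 × 10^3 → 2 s.f.; limit is 2.
Rounded to 2 significant figures: 81.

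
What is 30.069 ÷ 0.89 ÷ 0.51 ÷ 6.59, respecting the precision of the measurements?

10.

30.069 ÷ 0.89 ÷ 0.51 ÷ 6.59 = 10.0524839354…
Multiplication/division keeps the fewest significant figures: 30.069 → 5 s.f., 0.89 → 2 s.f., 0.51 → 2 s.f., 6.59 → 3 s.f.; limit is 2.
Rounded to 2 significant figures: 10.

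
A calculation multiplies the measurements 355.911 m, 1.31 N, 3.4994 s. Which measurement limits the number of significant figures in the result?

355.911 m → 6 s.f.; 1.31 N → 3 s.f.; 3.4994 s → 5 s.f.
The fewest is 3 significant figures, from 1.31 N.

1.31 N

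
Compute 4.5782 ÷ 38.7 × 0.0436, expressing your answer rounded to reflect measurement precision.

5.16 × 10^-3

4.5782 ÷ 38.7 × 0.0436 = 0.00515786873385…
Multiplication/division keeps the fewest significant figures: 4.5782 → 5 s.f., 38.7 → 3 s.f., 0.0436 → 3 s.f.; limit is 3.
Rounded to 3 significant figures: 5.16 × 10^-3.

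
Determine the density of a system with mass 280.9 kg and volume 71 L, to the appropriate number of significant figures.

density = 280.9 kg ÷ 71 L = 3.95633802817… kg/L.
280.9 has 4 significant figures; 71 has 2.
Division/multiplication keeps the fewest: 2 significant figures.
Rounded: 4.0 kg/L.

4.0 kg/L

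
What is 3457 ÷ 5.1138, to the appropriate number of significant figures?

3457 ÷ 5.1138 = 676.01392311…
Multiplication/division keeps the fewest significant figures: 3457 → 4 s.f., 5.1138 → 5 s.f.; limit is 4.
Rounded to 4 significant figures: 676.0.

676.0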